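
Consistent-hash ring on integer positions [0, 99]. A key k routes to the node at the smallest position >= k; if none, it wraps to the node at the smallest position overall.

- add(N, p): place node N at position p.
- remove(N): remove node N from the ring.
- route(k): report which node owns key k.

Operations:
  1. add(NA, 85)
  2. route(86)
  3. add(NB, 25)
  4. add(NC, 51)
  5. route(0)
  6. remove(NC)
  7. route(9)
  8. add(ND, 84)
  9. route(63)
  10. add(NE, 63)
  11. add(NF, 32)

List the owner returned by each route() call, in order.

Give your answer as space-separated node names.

Op 1: add NA@85 -> ring=[85:NA]
Op 2: route key 86: none >= 86, wrap to smallest pos 85 -> NA
Op 3: add NB@25 -> ring=[25:NB,85:NA]
Op 4: add NC@51 -> ring=[25:NB,51:NC,85:NA]
Op 5: route key 0: smallest pos >= 0 is 25 -> NB
Op 6: remove NC -> ring=[25:NB,85:NA]
Op 7: route key 9: smallest pos >= 9 is 25 -> NB
Op 8: add ND@84 -> ring=[25:NB,84:ND,85:NA]
Op 9: route key 63: smallest pos >= 63 is 84 -> ND
Op 10: add NE@63 -> ring=[25:NB,63:NE,84:ND,85:NA]
Op 11: add NF@32 -> ring=[25:NB,32:NF,63:NE,84:ND,85:NA]

Answer: NA NB NB ND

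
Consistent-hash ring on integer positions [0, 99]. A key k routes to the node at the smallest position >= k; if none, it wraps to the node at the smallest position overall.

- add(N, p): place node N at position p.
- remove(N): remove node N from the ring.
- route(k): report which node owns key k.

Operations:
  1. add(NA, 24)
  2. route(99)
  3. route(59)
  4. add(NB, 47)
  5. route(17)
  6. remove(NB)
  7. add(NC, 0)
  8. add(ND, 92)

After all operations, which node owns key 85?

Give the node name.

Answer: ND

Derivation:
Op 1: add NA@24 -> ring=[24:NA]
Op 2: route key 99: none >= 99, wrap to smallest pos 24 -> NA
Op 3: route key 59: none >= 59, wrap to smallest pos 24 -> NA
Op 4: add NB@47 -> ring=[24:NA,47:NB]
Op 5: route key 17: smallest pos >= 17 is 24 -> NA
Op 6: remove NB -> ring=[24:NA]
Op 7: add NC@0 -> ring=[0:NC,24:NA]
Op 8: add ND@92 -> ring=[0:NC,24:NA,92:ND]
Final route key 85: smallest pos >= 85 is 92 -> ND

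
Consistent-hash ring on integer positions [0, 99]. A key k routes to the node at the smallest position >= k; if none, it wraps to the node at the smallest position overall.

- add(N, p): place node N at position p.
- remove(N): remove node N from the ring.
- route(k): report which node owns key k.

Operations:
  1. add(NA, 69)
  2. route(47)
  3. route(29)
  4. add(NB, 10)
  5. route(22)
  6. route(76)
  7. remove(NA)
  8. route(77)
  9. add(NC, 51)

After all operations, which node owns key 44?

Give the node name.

Op 1: add NA@69 -> ring=[69:NA]
Op 2: route key 47: smallest pos >= 47 is 69 -> NA
Op 3: route key 29: smallest pos >= 29 is 69 -> NA
Op 4: add NB@10 -> ring=[10:NB,69:NA]
Op 5: route key 22: smallest pos >= 22 is 69 -> NA
Op 6: route key 76: none >= 76, wrap to smallest pos 10 -> NB
Op 7: remove NA -> ring=[10:NB]
Op 8: route key 77: none >= 77, wrap to smallest pos 10 -> NB
Op 9: add NC@51 -> ring=[10:NB,51:NC]
Final route key 44: smallest pos >= 44 is 51 -> NC

Answer: NC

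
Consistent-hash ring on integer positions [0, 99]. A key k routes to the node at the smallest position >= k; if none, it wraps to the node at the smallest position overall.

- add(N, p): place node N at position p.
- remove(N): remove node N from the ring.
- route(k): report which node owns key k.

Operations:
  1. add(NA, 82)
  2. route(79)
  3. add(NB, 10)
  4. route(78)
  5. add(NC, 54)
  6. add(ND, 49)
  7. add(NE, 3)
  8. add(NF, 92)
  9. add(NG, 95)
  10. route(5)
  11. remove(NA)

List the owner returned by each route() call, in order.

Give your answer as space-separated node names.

Op 1: add NA@82 -> ring=[82:NA]
Op 2: route key 79: smallest pos >= 79 is 82 -> NA
Op 3: add NB@10 -> ring=[10:NB,82:NA]
Op 4: route key 78: smallest pos >= 78 is 82 -> NA
Op 5: add NC@54 -> ring=[10:NB,54:NC,82:NA]
Op 6: add ND@49 -> ring=[10:NB,49:ND,54:NC,82:NA]
Op 7: add NE@3 -> ring=[3:NE,10:NB,49:ND,54:NC,82:NA]
Op 8: add NF@92 -> ring=[3:NE,10:NB,49:ND,54:NC,82:NA,92:NF]
Op 9: add NG@95 -> ring=[3:NE,10:NB,49:ND,54:NC,82:NA,92:NF,95:NG]
Op 10: route key 5: smallest pos >= 5 is 10 -> NB
Op 11: remove NA -> ring=[3:NE,10:NB,49:ND,54:NC,92:NF,95:NG]

Answer: NA NA NB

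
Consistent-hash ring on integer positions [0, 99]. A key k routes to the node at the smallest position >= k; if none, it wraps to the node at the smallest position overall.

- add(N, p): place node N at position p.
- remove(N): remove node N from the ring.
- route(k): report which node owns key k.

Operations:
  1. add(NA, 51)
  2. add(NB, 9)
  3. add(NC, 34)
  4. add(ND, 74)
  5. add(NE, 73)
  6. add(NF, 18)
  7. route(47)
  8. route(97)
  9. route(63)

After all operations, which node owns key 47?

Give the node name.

Answer: NA

Derivation:
Op 1: add NA@51 -> ring=[51:NA]
Op 2: add NB@9 -> ring=[9:NB,51:NA]
Op 3: add NC@34 -> ring=[9:NB,34:NC,51:NA]
Op 4: add ND@74 -> ring=[9:NB,34:NC,51:NA,74:ND]
Op 5: add NE@73 -> ring=[9:NB,34:NC,51:NA,73:NE,74:ND]
Op 6: add NF@18 -> ring=[9:NB,18:NF,34:NC,51:NA,73:NE,74:ND]
Op 7: route key 47: smallest pos >= 47 is 51 -> NA
Op 8: route key 97: none >= 97, wrap to smallest pos 9 -> NB
Op 9: route key 63: smallest pos >= 63 is 73 -> NE
Final route key 47: smallest pos >= 47 is 51 -> NA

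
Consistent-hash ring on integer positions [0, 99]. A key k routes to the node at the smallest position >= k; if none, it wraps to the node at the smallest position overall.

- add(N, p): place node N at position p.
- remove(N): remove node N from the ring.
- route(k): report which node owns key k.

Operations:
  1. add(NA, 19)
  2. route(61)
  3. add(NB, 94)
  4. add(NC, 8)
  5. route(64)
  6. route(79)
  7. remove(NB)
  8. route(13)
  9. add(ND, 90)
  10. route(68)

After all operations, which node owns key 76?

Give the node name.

Answer: ND

Derivation:
Op 1: add NA@19 -> ring=[19:NA]
Op 2: route key 61: none >= 61, wrap to smallest pos 19 -> NA
Op 3: add NB@94 -> ring=[19:NA,94:NB]
Op 4: add NC@8 -> ring=[8:NC,19:NA,94:NB]
Op 5: route key 64: smallest pos >= 64 is 94 -> NB
Op 6: route key 79: smallest pos >= 79 is 94 -> NB
Op 7: remove NB -> ring=[8:NC,19:NA]
Op 8: route key 13: smallest pos >= 13 is 19 -> NA
Op 9: add ND@90 -> ring=[8:NC,19:NA,90:ND]
Op 10: route key 68: smallest pos >= 68 is 90 -> ND
Final route key 76: smallest pos >= 76 is 90 -> ND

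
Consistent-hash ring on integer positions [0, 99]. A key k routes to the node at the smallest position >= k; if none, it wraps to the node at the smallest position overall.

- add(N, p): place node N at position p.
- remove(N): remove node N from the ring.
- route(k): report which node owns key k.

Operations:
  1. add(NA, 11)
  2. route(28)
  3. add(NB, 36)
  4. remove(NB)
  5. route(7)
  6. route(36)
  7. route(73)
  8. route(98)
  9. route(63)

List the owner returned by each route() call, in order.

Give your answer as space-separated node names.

Op 1: add NA@11 -> ring=[11:NA]
Op 2: route key 28: none >= 28, wrap to smallest pos 11 -> NA
Op 3: add NB@36 -> ring=[11:NA,36:NB]
Op 4: remove NB -> ring=[11:NA]
Op 5: route key 7: smallest pos >= 7 is 11 -> NA
Op 6: route key 36: none >= 36, wrap to smallest pos 11 -> NA
Op 7: route key 73: none >= 73, wrap to smallest pos 11 -> NA
Op 8: route key 98: none >= 98, wrap to smallest pos 11 -> NA
Op 9: route key 63: none >= 63, wrap to smallest pos 11 -> NA

Answer: NA NA NA NA NA NA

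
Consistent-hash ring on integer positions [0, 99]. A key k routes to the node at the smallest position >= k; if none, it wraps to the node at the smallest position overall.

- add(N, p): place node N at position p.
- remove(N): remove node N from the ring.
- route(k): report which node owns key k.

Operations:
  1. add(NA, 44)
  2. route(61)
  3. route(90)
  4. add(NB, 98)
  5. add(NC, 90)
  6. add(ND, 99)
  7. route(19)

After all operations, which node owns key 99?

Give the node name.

Op 1: add NA@44 -> ring=[44:NA]
Op 2: route key 61: none >= 61, wrap to smallest pos 44 -> NA
Op 3: route key 90: none >= 90, wrap to smallest pos 44 -> NA
Op 4: add NB@98 -> ring=[44:NA,98:NB]
Op 5: add NC@90 -> ring=[44:NA,90:NC,98:NB]
Op 6: add ND@99 -> ring=[44:NA,90:NC,98:NB,99:ND]
Op 7: route key 19: smallest pos >= 19 is 44 -> NA
Final route key 99: smallest pos >= 99 is 99 -> ND

Answer: ND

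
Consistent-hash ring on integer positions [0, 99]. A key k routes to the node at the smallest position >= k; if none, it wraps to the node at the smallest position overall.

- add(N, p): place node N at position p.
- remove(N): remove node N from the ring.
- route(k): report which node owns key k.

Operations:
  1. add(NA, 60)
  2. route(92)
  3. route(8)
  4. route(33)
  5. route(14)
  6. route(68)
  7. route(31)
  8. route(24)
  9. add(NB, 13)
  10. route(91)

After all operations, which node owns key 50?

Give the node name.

Op 1: add NA@60 -> ring=[60:NA]
Op 2: route key 92: none >= 92, wrap to smallest pos 60 -> NA
Op 3: route key 8: smallest pos >= 8 is 60 -> NA
Op 4: route key 33: smallest pos >= 33 is 60 -> NA
Op 5: route key 14: smallest pos >= 14 is 60 -> NA
Op 6: route key 68: none >= 68, wrap to smallest pos 60 -> NA
Op 7: route key 31: smallest pos >= 31 is 60 -> NA
Op 8: route key 24: smallest pos >= 24 is 60 -> NA
Op 9: add NB@13 -> ring=[13:NB,60:NA]
Op 10: route key 91: none >= 91, wrap to smallest pos 13 -> NB
Final route key 50: smallest pos >= 50 is 60 -> NA

Answer: NA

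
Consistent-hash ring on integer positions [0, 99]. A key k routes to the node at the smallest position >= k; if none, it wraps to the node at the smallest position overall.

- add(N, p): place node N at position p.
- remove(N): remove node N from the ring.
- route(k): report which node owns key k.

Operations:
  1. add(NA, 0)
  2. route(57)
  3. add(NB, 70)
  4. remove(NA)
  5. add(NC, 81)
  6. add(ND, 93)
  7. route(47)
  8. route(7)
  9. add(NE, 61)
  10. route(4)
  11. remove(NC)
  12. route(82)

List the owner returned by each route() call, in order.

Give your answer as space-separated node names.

Op 1: add NA@0 -> ring=[0:NA]
Op 2: route key 57: none >= 57, wrap to smallest pos 0 -> NA
Op 3: add NB@70 -> ring=[0:NA,70:NB]
Op 4: remove NA -> ring=[70:NB]
Op 5: add NC@81 -> ring=[70:NB,81:NC]
Op 6: add ND@93 -> ring=[70:NB,81:NC,93:ND]
Op 7: route key 47: smallest pos >= 47 is 70 -> NB
Op 8: route key 7: smallest pos >= 7 is 70 -> NB
Op 9: add NE@61 -> ring=[61:NE,70:NB,81:NC,93:ND]
Op 10: route key 4: smallest pos >= 4 is 61 -> NE
Op 11: remove NC -> ring=[61:NE,70:NB,93:ND]
Op 12: route key 82: smallest pos >= 82 is 93 -> ND

Answer: NA NB NB NE ND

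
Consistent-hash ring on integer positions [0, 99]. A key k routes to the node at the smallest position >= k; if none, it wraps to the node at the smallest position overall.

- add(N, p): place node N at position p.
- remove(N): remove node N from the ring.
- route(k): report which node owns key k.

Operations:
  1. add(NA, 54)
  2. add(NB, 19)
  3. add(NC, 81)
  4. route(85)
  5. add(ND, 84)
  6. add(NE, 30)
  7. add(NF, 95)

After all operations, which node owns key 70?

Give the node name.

Op 1: add NA@54 -> ring=[54:NA]
Op 2: add NB@19 -> ring=[19:NB,54:NA]
Op 3: add NC@81 -> ring=[19:NB,54:NA,81:NC]
Op 4: route key 85: none >= 85, wrap to smallest pos 19 -> NB
Op 5: add ND@84 -> ring=[19:NB,54:NA,81:NC,84:ND]
Op 6: add NE@30 -> ring=[19:NB,30:NE,54:NA,81:NC,84:ND]
Op 7: add NF@95 -> ring=[19:NB,30:NE,54:NA,81:NC,84:ND,95:NF]
Final route key 70: smallest pos >= 70 is 81 -> NC

Answer: NC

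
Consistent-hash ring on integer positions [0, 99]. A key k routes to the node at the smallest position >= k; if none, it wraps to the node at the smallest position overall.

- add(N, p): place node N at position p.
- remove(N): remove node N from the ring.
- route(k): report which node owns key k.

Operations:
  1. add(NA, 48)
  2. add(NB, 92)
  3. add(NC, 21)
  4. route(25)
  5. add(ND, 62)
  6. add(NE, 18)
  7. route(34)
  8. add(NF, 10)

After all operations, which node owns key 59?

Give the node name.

Op 1: add NA@48 -> ring=[48:NA]
Op 2: add NB@92 -> ring=[48:NA,92:NB]
Op 3: add NC@21 -> ring=[21:NC,48:NA,92:NB]
Op 4: route key 25: smallest pos >= 25 is 48 -> NA
Op 5: add ND@62 -> ring=[21:NC,48:NA,62:ND,92:NB]
Op 6: add NE@18 -> ring=[18:NE,21:NC,48:NA,62:ND,92:NB]
Op 7: route key 34: smallest pos >= 34 is 48 -> NA
Op 8: add NF@10 -> ring=[10:NF,18:NE,21:NC,48:NA,62:ND,92:NB]
Final route key 59: smallest pos >= 59 is 62 -> ND

Answer: ND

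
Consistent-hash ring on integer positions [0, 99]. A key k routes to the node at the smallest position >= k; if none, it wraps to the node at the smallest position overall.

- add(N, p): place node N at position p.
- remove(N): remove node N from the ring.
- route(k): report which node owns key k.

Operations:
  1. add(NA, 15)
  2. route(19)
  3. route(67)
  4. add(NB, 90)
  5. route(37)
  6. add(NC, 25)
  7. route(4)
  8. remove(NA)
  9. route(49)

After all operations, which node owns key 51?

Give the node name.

Op 1: add NA@15 -> ring=[15:NA]
Op 2: route key 19: none >= 19, wrap to smallest pos 15 -> NA
Op 3: route key 67: none >= 67, wrap to smallest pos 15 -> NA
Op 4: add NB@90 -> ring=[15:NA,90:NB]
Op 5: route key 37: smallest pos >= 37 is 90 -> NB
Op 6: add NC@25 -> ring=[15:NA,25:NC,90:NB]
Op 7: route key 4: smallest pos >= 4 is 15 -> NA
Op 8: remove NA -> ring=[25:NC,90:NB]
Op 9: route key 49: smallest pos >= 49 is 90 -> NB
Final route key 51: smallest pos >= 51 is 90 -> NB

Answer: NB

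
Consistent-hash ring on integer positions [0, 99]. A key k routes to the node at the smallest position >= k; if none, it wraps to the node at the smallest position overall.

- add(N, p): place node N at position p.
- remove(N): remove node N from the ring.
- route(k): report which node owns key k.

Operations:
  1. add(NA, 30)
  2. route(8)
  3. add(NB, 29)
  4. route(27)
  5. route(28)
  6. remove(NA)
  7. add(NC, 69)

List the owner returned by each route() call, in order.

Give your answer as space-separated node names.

Answer: NA NB NB

Derivation:
Op 1: add NA@30 -> ring=[30:NA]
Op 2: route key 8: smallest pos >= 8 is 30 -> NA
Op 3: add NB@29 -> ring=[29:NB,30:NA]
Op 4: route key 27: smallest pos >= 27 is 29 -> NB
Op 5: route key 28: smallest pos >= 28 is 29 -> NB
Op 6: remove NA -> ring=[29:NB]
Op 7: add NC@69 -> ring=[29:NB,69:NC]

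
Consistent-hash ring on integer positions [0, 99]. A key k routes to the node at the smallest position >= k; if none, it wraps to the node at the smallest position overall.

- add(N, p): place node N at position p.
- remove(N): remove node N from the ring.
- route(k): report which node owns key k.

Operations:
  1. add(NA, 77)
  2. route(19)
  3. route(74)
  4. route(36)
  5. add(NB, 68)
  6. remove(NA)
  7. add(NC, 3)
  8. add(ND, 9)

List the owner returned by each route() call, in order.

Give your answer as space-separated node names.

Op 1: add NA@77 -> ring=[77:NA]
Op 2: route key 19: smallest pos >= 19 is 77 -> NA
Op 3: route key 74: smallest pos >= 74 is 77 -> NA
Op 4: route key 36: smallest pos >= 36 is 77 -> NA
Op 5: add NB@68 -> ring=[68:NB,77:NA]
Op 6: remove NA -> ring=[68:NB]
Op 7: add NC@3 -> ring=[3:NC,68:NB]
Op 8: add ND@9 -> ring=[3:NC,9:ND,68:NB]

Answer: NA NA NA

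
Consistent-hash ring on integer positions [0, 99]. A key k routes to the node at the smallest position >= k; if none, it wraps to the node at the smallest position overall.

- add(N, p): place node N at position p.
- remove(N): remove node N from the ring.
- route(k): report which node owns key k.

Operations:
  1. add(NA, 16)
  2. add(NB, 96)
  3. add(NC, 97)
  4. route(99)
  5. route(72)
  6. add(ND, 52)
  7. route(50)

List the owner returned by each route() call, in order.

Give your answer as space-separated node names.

Op 1: add NA@16 -> ring=[16:NA]
Op 2: add NB@96 -> ring=[16:NA,96:NB]
Op 3: add NC@97 -> ring=[16:NA,96:NB,97:NC]
Op 4: route key 99: none >= 99, wrap to smallest pos 16 -> NA
Op 5: route key 72: smallest pos >= 72 is 96 -> NB
Op 6: add ND@52 -> ring=[16:NA,52:ND,96:NB,97:NC]
Op 7: route key 50: smallest pos >= 50 is 52 -> ND

Answer: NA NB ND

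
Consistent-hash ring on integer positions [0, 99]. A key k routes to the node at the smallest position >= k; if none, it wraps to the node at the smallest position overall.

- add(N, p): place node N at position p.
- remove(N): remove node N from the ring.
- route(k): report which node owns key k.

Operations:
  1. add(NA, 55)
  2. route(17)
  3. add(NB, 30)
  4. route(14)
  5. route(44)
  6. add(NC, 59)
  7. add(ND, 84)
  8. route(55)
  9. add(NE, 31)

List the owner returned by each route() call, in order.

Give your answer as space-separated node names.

Op 1: add NA@55 -> ring=[55:NA]
Op 2: route key 17: smallest pos >= 17 is 55 -> NA
Op 3: add NB@30 -> ring=[30:NB,55:NA]
Op 4: route key 14: smallest pos >= 14 is 30 -> NB
Op 5: route key 44: smallest pos >= 44 is 55 -> NA
Op 6: add NC@59 -> ring=[30:NB,55:NA,59:NC]
Op 7: add ND@84 -> ring=[30:NB,55:NA,59:NC,84:ND]
Op 8: route key 55: smallest pos >= 55 is 55 -> NA
Op 9: add NE@31 -> ring=[30:NB,31:NE,55:NA,59:NC,84:ND]

Answer: NA NB NA NA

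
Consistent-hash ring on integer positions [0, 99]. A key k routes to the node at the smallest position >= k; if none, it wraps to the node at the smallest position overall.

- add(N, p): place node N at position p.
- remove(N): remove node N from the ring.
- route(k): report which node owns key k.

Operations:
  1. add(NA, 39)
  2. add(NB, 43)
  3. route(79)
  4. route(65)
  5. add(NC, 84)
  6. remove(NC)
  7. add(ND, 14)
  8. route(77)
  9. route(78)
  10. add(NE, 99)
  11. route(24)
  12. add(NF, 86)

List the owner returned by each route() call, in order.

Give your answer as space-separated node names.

Answer: NA NA ND ND NA

Derivation:
Op 1: add NA@39 -> ring=[39:NA]
Op 2: add NB@43 -> ring=[39:NA,43:NB]
Op 3: route key 79: none >= 79, wrap to smallest pos 39 -> NA
Op 4: route key 65: none >= 65, wrap to smallest pos 39 -> NA
Op 5: add NC@84 -> ring=[39:NA,43:NB,84:NC]
Op 6: remove NC -> ring=[39:NA,43:NB]
Op 7: add ND@14 -> ring=[14:ND,39:NA,43:NB]
Op 8: route key 77: none >= 77, wrap to smallest pos 14 -> ND
Op 9: route key 78: none >= 78, wrap to smallest pos 14 -> ND
Op 10: add NE@99 -> ring=[14:ND,39:NA,43:NB,99:NE]
Op 11: route key 24: smallest pos >= 24 is 39 -> NA
Op 12: add NF@86 -> ring=[14:ND,39:NA,43:NB,86:NF,99:NE]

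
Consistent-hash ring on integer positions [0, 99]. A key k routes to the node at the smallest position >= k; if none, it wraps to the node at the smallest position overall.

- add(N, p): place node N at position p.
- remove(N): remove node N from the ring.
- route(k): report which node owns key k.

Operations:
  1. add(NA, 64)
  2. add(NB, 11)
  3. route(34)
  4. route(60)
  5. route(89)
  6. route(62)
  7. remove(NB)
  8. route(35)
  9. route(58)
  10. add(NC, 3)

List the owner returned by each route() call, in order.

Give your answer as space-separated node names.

Answer: NA NA NB NA NA NA

Derivation:
Op 1: add NA@64 -> ring=[64:NA]
Op 2: add NB@11 -> ring=[11:NB,64:NA]
Op 3: route key 34: smallest pos >= 34 is 64 -> NA
Op 4: route key 60: smallest pos >= 60 is 64 -> NA
Op 5: route key 89: none >= 89, wrap to smallest pos 11 -> NB
Op 6: route key 62: smallest pos >= 62 is 64 -> NA
Op 7: remove NB -> ring=[64:NA]
Op 8: route key 35: smallest pos >= 35 is 64 -> NA
Op 9: route key 58: smallest pos >= 58 is 64 -> NA
Op 10: add NC@3 -> ring=[3:NC,64:NA]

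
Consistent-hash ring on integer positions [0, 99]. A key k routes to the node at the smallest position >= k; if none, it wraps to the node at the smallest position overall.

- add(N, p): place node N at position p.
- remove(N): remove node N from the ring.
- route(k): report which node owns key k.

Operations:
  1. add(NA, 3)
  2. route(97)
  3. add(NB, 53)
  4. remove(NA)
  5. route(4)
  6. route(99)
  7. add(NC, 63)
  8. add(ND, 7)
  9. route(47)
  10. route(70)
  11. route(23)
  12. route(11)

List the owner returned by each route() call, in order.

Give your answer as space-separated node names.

Answer: NA NB NB NB ND NB NB

Derivation:
Op 1: add NA@3 -> ring=[3:NA]
Op 2: route key 97: none >= 97, wrap to smallest pos 3 -> NA
Op 3: add NB@53 -> ring=[3:NA,53:NB]
Op 4: remove NA -> ring=[53:NB]
Op 5: route key 4: smallest pos >= 4 is 53 -> NB
Op 6: route key 99: none >= 99, wrap to smallest pos 53 -> NB
Op 7: add NC@63 -> ring=[53:NB,63:NC]
Op 8: add ND@7 -> ring=[7:ND,53:NB,63:NC]
Op 9: route key 47: smallest pos >= 47 is 53 -> NB
Op 10: route key 70: none >= 70, wrap to smallest pos 7 -> ND
Op 11: route key 23: smallest pos >= 23 is 53 -> NB
Op 12: route key 11: smallest pos >= 11 is 53 -> NB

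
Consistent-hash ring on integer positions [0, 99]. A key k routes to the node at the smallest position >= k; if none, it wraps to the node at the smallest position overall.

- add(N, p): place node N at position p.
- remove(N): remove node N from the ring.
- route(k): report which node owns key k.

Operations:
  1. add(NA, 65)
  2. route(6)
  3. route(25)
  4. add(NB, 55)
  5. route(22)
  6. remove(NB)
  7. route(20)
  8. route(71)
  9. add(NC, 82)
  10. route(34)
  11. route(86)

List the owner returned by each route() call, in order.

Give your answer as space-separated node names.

Op 1: add NA@65 -> ring=[65:NA]
Op 2: route key 6: smallest pos >= 6 is 65 -> NA
Op 3: route key 25: smallest pos >= 25 is 65 -> NA
Op 4: add NB@55 -> ring=[55:NB,65:NA]
Op 5: route key 22: smallest pos >= 22 is 55 -> NB
Op 6: remove NB -> ring=[65:NA]
Op 7: route key 20: smallest pos >= 20 is 65 -> NA
Op 8: route key 71: none >= 71, wrap to smallest pos 65 -> NA
Op 9: add NC@82 -> ring=[65:NA,82:NC]
Op 10: route key 34: smallest pos >= 34 is 65 -> NA
Op 11: route key 86: none >= 86, wrap to smallest pos 65 -> NA

Answer: NA NA NB NA NA NA NA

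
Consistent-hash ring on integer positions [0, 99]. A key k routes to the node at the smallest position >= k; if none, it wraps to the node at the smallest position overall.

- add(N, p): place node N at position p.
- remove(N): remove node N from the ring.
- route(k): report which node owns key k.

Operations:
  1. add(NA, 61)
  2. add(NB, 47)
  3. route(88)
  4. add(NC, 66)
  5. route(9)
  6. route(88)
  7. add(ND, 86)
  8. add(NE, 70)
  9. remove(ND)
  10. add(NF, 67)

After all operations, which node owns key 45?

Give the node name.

Op 1: add NA@61 -> ring=[61:NA]
Op 2: add NB@47 -> ring=[47:NB,61:NA]
Op 3: route key 88: none >= 88, wrap to smallest pos 47 -> NB
Op 4: add NC@66 -> ring=[47:NB,61:NA,66:NC]
Op 5: route key 9: smallest pos >= 9 is 47 -> NB
Op 6: route key 88: none >= 88, wrap to smallest pos 47 -> NB
Op 7: add ND@86 -> ring=[47:NB,61:NA,66:NC,86:ND]
Op 8: add NE@70 -> ring=[47:NB,61:NA,66:NC,70:NE,86:ND]
Op 9: remove ND -> ring=[47:NB,61:NA,66:NC,70:NE]
Op 10: add NF@67 -> ring=[47:NB,61:NA,66:NC,67:NF,70:NE]
Final route key 45: smallest pos >= 45 is 47 -> NB

Answer: NB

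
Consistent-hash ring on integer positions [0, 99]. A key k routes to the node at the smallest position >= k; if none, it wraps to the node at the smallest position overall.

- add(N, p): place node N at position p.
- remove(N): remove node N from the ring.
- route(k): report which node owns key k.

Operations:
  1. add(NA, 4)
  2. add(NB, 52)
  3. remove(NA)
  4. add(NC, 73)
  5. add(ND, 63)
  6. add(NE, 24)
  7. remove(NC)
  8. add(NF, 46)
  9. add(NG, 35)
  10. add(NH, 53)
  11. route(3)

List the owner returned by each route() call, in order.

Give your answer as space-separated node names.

Answer: NE

Derivation:
Op 1: add NA@4 -> ring=[4:NA]
Op 2: add NB@52 -> ring=[4:NA,52:NB]
Op 3: remove NA -> ring=[52:NB]
Op 4: add NC@73 -> ring=[52:NB,73:NC]
Op 5: add ND@63 -> ring=[52:NB,63:ND,73:NC]
Op 6: add NE@24 -> ring=[24:NE,52:NB,63:ND,73:NC]
Op 7: remove NC -> ring=[24:NE,52:NB,63:ND]
Op 8: add NF@46 -> ring=[24:NE,46:NF,52:NB,63:ND]
Op 9: add NG@35 -> ring=[24:NE,35:NG,46:NF,52:NB,63:ND]
Op 10: add NH@53 -> ring=[24:NE,35:NG,46:NF,52:NB,53:NH,63:ND]
Op 11: route key 3: smallest pos >= 3 is 24 -> NE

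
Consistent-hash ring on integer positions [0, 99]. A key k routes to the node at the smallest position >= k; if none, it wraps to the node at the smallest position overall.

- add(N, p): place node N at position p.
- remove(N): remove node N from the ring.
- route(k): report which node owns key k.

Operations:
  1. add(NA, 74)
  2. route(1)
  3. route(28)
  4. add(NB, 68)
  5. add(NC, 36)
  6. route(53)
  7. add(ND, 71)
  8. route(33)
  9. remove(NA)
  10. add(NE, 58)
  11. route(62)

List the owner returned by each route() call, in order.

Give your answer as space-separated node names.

Answer: NA NA NB NC NB

Derivation:
Op 1: add NA@74 -> ring=[74:NA]
Op 2: route key 1: smallest pos >= 1 is 74 -> NA
Op 3: route key 28: smallest pos >= 28 is 74 -> NA
Op 4: add NB@68 -> ring=[68:NB,74:NA]
Op 5: add NC@36 -> ring=[36:NC,68:NB,74:NA]
Op 6: route key 53: smallest pos >= 53 is 68 -> NB
Op 7: add ND@71 -> ring=[36:NC,68:NB,71:ND,74:NA]
Op 8: route key 33: smallest pos >= 33 is 36 -> NC
Op 9: remove NA -> ring=[36:NC,68:NB,71:ND]
Op 10: add NE@58 -> ring=[36:NC,58:NE,68:NB,71:ND]
Op 11: route key 62: smallest pos >= 62 is 68 -> NB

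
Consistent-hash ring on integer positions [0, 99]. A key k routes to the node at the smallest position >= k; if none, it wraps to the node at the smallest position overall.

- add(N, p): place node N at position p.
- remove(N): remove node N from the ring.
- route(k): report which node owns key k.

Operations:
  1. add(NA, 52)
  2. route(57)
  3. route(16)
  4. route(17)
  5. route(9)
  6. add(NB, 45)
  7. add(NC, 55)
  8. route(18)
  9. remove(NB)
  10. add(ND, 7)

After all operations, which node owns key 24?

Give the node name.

Answer: NA

Derivation:
Op 1: add NA@52 -> ring=[52:NA]
Op 2: route key 57: none >= 57, wrap to smallest pos 52 -> NA
Op 3: route key 16: smallest pos >= 16 is 52 -> NA
Op 4: route key 17: smallest pos >= 17 is 52 -> NA
Op 5: route key 9: smallest pos >= 9 is 52 -> NA
Op 6: add NB@45 -> ring=[45:NB,52:NA]
Op 7: add NC@55 -> ring=[45:NB,52:NA,55:NC]
Op 8: route key 18: smallest pos >= 18 is 45 -> NB
Op 9: remove NB -> ring=[52:NA,55:NC]
Op 10: add ND@7 -> ring=[7:ND,52:NA,55:NC]
Final route key 24: smallest pos >= 24 is 52 -> NA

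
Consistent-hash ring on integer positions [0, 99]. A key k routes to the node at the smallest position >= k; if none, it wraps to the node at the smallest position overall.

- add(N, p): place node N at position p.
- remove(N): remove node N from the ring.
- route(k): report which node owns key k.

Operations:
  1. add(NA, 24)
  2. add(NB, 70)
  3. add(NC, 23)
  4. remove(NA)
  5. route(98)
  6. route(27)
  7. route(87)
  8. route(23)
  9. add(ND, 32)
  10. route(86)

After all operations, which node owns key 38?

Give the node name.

Answer: NB

Derivation:
Op 1: add NA@24 -> ring=[24:NA]
Op 2: add NB@70 -> ring=[24:NA,70:NB]
Op 3: add NC@23 -> ring=[23:NC,24:NA,70:NB]
Op 4: remove NA -> ring=[23:NC,70:NB]
Op 5: route key 98: none >= 98, wrap to smallest pos 23 -> NC
Op 6: route key 27: smallest pos >= 27 is 70 -> NB
Op 7: route key 87: none >= 87, wrap to smallest pos 23 -> NC
Op 8: route key 23: smallest pos >= 23 is 23 -> NC
Op 9: add ND@32 -> ring=[23:NC,32:ND,70:NB]
Op 10: route key 86: none >= 86, wrap to smallest pos 23 -> NC
Final route key 38: smallest pos >= 38 is 70 -> NB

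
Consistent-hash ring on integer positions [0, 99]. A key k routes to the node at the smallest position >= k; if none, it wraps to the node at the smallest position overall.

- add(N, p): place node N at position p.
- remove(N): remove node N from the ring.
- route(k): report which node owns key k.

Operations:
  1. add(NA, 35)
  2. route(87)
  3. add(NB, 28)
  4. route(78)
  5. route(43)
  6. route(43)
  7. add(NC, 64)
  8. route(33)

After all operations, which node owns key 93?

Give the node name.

Answer: NB

Derivation:
Op 1: add NA@35 -> ring=[35:NA]
Op 2: route key 87: none >= 87, wrap to smallest pos 35 -> NA
Op 3: add NB@28 -> ring=[28:NB,35:NA]
Op 4: route key 78: none >= 78, wrap to smallest pos 28 -> NB
Op 5: route key 43: none >= 43, wrap to smallest pos 28 -> NB
Op 6: route key 43: none >= 43, wrap to smallest pos 28 -> NB
Op 7: add NC@64 -> ring=[28:NB,35:NA,64:NC]
Op 8: route key 33: smallest pos >= 33 is 35 -> NA
Final route key 93: none >= 93, wrap to smallest pos 28 -> NB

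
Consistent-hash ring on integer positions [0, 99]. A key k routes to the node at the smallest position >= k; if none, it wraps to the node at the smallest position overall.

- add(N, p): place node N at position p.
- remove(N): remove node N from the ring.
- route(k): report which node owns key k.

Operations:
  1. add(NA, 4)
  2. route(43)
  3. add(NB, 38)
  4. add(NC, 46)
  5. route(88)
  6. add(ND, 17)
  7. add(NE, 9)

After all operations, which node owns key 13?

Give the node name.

Op 1: add NA@4 -> ring=[4:NA]
Op 2: route key 43: none >= 43, wrap to smallest pos 4 -> NA
Op 3: add NB@38 -> ring=[4:NA,38:NB]
Op 4: add NC@46 -> ring=[4:NA,38:NB,46:NC]
Op 5: route key 88: none >= 88, wrap to smallest pos 4 -> NA
Op 6: add ND@17 -> ring=[4:NA,17:ND,38:NB,46:NC]
Op 7: add NE@9 -> ring=[4:NA,9:NE,17:ND,38:NB,46:NC]
Final route key 13: smallest pos >= 13 is 17 -> ND

Answer: ND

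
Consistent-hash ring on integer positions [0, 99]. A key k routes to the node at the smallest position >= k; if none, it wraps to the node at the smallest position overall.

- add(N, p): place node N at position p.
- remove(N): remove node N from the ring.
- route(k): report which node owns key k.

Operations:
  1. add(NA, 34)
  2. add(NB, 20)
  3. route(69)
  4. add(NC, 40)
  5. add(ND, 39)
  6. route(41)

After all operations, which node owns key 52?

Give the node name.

Op 1: add NA@34 -> ring=[34:NA]
Op 2: add NB@20 -> ring=[20:NB,34:NA]
Op 3: route key 69: none >= 69, wrap to smallest pos 20 -> NB
Op 4: add NC@40 -> ring=[20:NB,34:NA,40:NC]
Op 5: add ND@39 -> ring=[20:NB,34:NA,39:ND,40:NC]
Op 6: route key 41: none >= 41, wrap to smallest pos 20 -> NB
Final route key 52: none >= 52, wrap to smallest pos 20 -> NB

Answer: NB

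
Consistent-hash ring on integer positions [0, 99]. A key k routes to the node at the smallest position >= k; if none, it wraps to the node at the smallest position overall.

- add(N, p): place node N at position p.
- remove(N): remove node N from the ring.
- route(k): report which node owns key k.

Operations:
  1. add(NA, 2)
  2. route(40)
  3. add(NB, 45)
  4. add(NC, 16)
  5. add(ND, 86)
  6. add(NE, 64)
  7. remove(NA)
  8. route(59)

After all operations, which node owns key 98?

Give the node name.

Answer: NC

Derivation:
Op 1: add NA@2 -> ring=[2:NA]
Op 2: route key 40: none >= 40, wrap to smallest pos 2 -> NA
Op 3: add NB@45 -> ring=[2:NA,45:NB]
Op 4: add NC@16 -> ring=[2:NA,16:NC,45:NB]
Op 5: add ND@86 -> ring=[2:NA,16:NC,45:NB,86:ND]
Op 6: add NE@64 -> ring=[2:NA,16:NC,45:NB,64:NE,86:ND]
Op 7: remove NA -> ring=[16:NC,45:NB,64:NE,86:ND]
Op 8: route key 59: smallest pos >= 59 is 64 -> NE
Final route key 98: none >= 98, wrap to smallest pos 16 -> NC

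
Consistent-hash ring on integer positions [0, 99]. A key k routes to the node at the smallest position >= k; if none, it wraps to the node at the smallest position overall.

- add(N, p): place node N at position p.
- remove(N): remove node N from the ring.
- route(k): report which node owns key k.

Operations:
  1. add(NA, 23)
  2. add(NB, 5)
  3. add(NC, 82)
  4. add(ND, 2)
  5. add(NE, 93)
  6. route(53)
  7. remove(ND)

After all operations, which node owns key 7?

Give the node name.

Op 1: add NA@23 -> ring=[23:NA]
Op 2: add NB@5 -> ring=[5:NB,23:NA]
Op 3: add NC@82 -> ring=[5:NB,23:NA,82:NC]
Op 4: add ND@2 -> ring=[2:ND,5:NB,23:NA,82:NC]
Op 5: add NE@93 -> ring=[2:ND,5:NB,23:NA,82:NC,93:NE]
Op 6: route key 53: smallest pos >= 53 is 82 -> NC
Op 7: remove ND -> ring=[5:NB,23:NA,82:NC,93:NE]
Final route key 7: smallest pos >= 7 is 23 -> NA

Answer: NA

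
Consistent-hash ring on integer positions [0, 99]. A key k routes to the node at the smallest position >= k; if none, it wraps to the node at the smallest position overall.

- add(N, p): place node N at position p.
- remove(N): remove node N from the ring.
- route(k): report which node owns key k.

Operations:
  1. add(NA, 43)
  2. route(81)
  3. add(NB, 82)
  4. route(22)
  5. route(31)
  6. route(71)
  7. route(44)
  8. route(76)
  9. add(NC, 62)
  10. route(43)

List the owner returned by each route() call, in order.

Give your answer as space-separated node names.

Op 1: add NA@43 -> ring=[43:NA]
Op 2: route key 81: none >= 81, wrap to smallest pos 43 -> NA
Op 3: add NB@82 -> ring=[43:NA,82:NB]
Op 4: route key 22: smallest pos >= 22 is 43 -> NA
Op 5: route key 31: smallest pos >= 31 is 43 -> NA
Op 6: route key 71: smallest pos >= 71 is 82 -> NB
Op 7: route key 44: smallest pos >= 44 is 82 -> NB
Op 8: route key 76: smallest pos >= 76 is 82 -> NB
Op 9: add NC@62 -> ring=[43:NA,62:NC,82:NB]
Op 10: route key 43: smallest pos >= 43 is 43 -> NA

Answer: NA NA NA NB NB NB NA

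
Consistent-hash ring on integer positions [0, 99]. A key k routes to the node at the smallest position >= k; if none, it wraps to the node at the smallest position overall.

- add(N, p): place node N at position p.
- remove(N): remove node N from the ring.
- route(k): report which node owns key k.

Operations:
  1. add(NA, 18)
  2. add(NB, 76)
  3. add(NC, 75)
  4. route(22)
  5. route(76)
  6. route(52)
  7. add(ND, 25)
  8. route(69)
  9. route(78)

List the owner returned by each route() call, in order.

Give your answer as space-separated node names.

Op 1: add NA@18 -> ring=[18:NA]
Op 2: add NB@76 -> ring=[18:NA,76:NB]
Op 3: add NC@75 -> ring=[18:NA,75:NC,76:NB]
Op 4: route key 22: smallest pos >= 22 is 75 -> NC
Op 5: route key 76: smallest pos >= 76 is 76 -> NB
Op 6: route key 52: smallest pos >= 52 is 75 -> NC
Op 7: add ND@25 -> ring=[18:NA,25:ND,75:NC,76:NB]
Op 8: route key 69: smallest pos >= 69 is 75 -> NC
Op 9: route key 78: none >= 78, wrap to smallest pos 18 -> NA

Answer: NC NB NC NC NA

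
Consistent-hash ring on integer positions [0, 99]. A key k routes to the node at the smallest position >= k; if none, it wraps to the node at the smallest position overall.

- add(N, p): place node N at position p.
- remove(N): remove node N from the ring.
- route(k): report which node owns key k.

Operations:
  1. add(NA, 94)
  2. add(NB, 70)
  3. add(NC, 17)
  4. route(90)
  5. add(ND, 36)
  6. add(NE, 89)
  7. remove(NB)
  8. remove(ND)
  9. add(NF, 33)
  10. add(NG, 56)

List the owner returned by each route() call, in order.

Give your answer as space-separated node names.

Answer: NA

Derivation:
Op 1: add NA@94 -> ring=[94:NA]
Op 2: add NB@70 -> ring=[70:NB,94:NA]
Op 3: add NC@17 -> ring=[17:NC,70:NB,94:NA]
Op 4: route key 90: smallest pos >= 90 is 94 -> NA
Op 5: add ND@36 -> ring=[17:NC,36:ND,70:NB,94:NA]
Op 6: add NE@89 -> ring=[17:NC,36:ND,70:NB,89:NE,94:NA]
Op 7: remove NB -> ring=[17:NC,36:ND,89:NE,94:NA]
Op 8: remove ND -> ring=[17:NC,89:NE,94:NA]
Op 9: add NF@33 -> ring=[17:NC,33:NF,89:NE,94:NA]
Op 10: add NG@56 -> ring=[17:NC,33:NF,56:NG,89:NE,94:NA]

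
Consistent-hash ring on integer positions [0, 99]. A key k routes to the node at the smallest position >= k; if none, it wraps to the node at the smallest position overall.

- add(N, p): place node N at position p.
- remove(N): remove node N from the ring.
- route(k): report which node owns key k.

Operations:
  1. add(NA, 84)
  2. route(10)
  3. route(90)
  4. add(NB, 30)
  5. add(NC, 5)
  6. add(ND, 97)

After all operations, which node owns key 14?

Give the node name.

Answer: NB

Derivation:
Op 1: add NA@84 -> ring=[84:NA]
Op 2: route key 10: smallest pos >= 10 is 84 -> NA
Op 3: route key 90: none >= 90, wrap to smallest pos 84 -> NA
Op 4: add NB@30 -> ring=[30:NB,84:NA]
Op 5: add NC@5 -> ring=[5:NC,30:NB,84:NA]
Op 6: add ND@97 -> ring=[5:NC,30:NB,84:NA,97:ND]
Final route key 14: smallest pos >= 14 is 30 -> NB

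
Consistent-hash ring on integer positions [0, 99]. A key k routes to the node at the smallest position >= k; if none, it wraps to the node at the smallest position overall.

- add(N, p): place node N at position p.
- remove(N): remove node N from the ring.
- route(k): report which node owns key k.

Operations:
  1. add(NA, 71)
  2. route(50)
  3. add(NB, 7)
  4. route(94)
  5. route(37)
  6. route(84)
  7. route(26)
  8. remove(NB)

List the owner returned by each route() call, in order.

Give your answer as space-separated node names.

Answer: NA NB NA NB NA

Derivation:
Op 1: add NA@71 -> ring=[71:NA]
Op 2: route key 50: smallest pos >= 50 is 71 -> NA
Op 3: add NB@7 -> ring=[7:NB,71:NA]
Op 4: route key 94: none >= 94, wrap to smallest pos 7 -> NB
Op 5: route key 37: smallest pos >= 37 is 71 -> NA
Op 6: route key 84: none >= 84, wrap to smallest pos 7 -> NB
Op 7: route key 26: smallest pos >= 26 is 71 -> NA
Op 8: remove NB -> ring=[71:NA]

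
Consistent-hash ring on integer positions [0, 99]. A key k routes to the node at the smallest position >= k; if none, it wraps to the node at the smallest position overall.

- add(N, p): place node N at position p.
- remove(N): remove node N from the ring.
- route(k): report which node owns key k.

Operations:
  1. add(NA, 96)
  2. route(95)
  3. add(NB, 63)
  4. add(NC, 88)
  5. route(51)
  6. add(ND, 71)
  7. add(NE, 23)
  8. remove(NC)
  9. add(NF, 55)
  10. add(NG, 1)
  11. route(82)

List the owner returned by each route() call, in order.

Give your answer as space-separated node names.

Op 1: add NA@96 -> ring=[96:NA]
Op 2: route key 95: smallest pos >= 95 is 96 -> NA
Op 3: add NB@63 -> ring=[63:NB,96:NA]
Op 4: add NC@88 -> ring=[63:NB,88:NC,96:NA]
Op 5: route key 51: smallest pos >= 51 is 63 -> NB
Op 6: add ND@71 -> ring=[63:NB,71:ND,88:NC,96:NA]
Op 7: add NE@23 -> ring=[23:NE,63:NB,71:ND,88:NC,96:NA]
Op 8: remove NC -> ring=[23:NE,63:NB,71:ND,96:NA]
Op 9: add NF@55 -> ring=[23:NE,55:NF,63:NB,71:ND,96:NA]
Op 10: add NG@1 -> ring=[1:NG,23:NE,55:NF,63:NB,71:ND,96:NA]
Op 11: route key 82: smallest pos >= 82 is 96 -> NA

Answer: NA NB NA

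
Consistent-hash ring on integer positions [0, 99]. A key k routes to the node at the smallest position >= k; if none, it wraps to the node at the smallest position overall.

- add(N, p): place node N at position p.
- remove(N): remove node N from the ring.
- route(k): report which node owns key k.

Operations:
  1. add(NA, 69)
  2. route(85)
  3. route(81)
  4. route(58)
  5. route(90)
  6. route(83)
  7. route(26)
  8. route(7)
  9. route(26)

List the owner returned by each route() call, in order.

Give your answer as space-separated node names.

Op 1: add NA@69 -> ring=[69:NA]
Op 2: route key 85: none >= 85, wrap to smallest pos 69 -> NA
Op 3: route key 81: none >= 81, wrap to smallest pos 69 -> NA
Op 4: route key 58: smallest pos >= 58 is 69 -> NA
Op 5: route key 90: none >= 90, wrap to smallest pos 69 -> NA
Op 6: route key 83: none >= 83, wrap to smallest pos 69 -> NA
Op 7: route key 26: smallest pos >= 26 is 69 -> NA
Op 8: route key 7: smallest pos >= 7 is 69 -> NA
Op 9: route key 26: smallest pos >= 26 is 69 -> NA

Answer: NA NA NA NA NA NA NA NA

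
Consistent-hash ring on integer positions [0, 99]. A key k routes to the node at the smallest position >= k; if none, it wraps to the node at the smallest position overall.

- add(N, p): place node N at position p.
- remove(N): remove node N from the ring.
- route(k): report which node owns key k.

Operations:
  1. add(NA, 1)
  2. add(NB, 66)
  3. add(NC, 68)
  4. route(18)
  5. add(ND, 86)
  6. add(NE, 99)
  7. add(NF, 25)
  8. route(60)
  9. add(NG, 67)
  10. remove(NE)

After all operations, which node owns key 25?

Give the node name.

Op 1: add NA@1 -> ring=[1:NA]
Op 2: add NB@66 -> ring=[1:NA,66:NB]
Op 3: add NC@68 -> ring=[1:NA,66:NB,68:NC]
Op 4: route key 18: smallest pos >= 18 is 66 -> NB
Op 5: add ND@86 -> ring=[1:NA,66:NB,68:NC,86:ND]
Op 6: add NE@99 -> ring=[1:NA,66:NB,68:NC,86:ND,99:NE]
Op 7: add NF@25 -> ring=[1:NA,25:NF,66:NB,68:NC,86:ND,99:NE]
Op 8: route key 60: smallest pos >= 60 is 66 -> NB
Op 9: add NG@67 -> ring=[1:NA,25:NF,66:NB,67:NG,68:NC,86:ND,99:NE]
Op 10: remove NE -> ring=[1:NA,25:NF,66:NB,67:NG,68:NC,86:ND]
Final route key 25: smallest pos >= 25 is 25 -> NF

Answer: NF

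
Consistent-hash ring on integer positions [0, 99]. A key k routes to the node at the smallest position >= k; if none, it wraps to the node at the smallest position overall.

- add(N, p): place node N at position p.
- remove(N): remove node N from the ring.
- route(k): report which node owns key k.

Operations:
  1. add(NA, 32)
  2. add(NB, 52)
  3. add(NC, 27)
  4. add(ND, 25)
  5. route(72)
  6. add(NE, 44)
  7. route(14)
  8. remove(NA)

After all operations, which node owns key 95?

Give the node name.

Answer: ND

Derivation:
Op 1: add NA@32 -> ring=[32:NA]
Op 2: add NB@52 -> ring=[32:NA,52:NB]
Op 3: add NC@27 -> ring=[27:NC,32:NA,52:NB]
Op 4: add ND@25 -> ring=[25:ND,27:NC,32:NA,52:NB]
Op 5: route key 72: none >= 72, wrap to smallest pos 25 -> ND
Op 6: add NE@44 -> ring=[25:ND,27:NC,32:NA,44:NE,52:NB]
Op 7: route key 14: smallest pos >= 14 is 25 -> ND
Op 8: remove NA -> ring=[25:ND,27:NC,44:NE,52:NB]
Final route key 95: none >= 95, wrap to smallest pos 25 -> ND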